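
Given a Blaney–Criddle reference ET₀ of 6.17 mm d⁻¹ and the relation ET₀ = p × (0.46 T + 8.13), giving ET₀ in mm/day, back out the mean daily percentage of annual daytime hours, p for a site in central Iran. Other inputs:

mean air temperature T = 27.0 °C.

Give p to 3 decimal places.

p = ET₀ / (0.46 T + 8.13) = 6.17 / (0.46 × 27.0 + 8.13) = 6.17 / 20.550 = 0.3002

0.300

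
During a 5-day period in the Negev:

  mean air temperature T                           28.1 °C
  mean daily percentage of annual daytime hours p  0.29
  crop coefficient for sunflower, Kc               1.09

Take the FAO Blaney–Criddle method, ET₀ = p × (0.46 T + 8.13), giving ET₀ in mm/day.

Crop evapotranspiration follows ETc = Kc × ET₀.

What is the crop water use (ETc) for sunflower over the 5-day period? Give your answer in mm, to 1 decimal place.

33.3 mm

ET₀ = 0.29 × (0.46 × 28.1 + 8.13) = 0.29 × 21.056 = 6.1062 mm/d
ETc = Kc × ET₀ = 1.09 × 6.1062 = 6.6558 mm/d
Over 5 days: 6.6558 × 5 = 33.279 mm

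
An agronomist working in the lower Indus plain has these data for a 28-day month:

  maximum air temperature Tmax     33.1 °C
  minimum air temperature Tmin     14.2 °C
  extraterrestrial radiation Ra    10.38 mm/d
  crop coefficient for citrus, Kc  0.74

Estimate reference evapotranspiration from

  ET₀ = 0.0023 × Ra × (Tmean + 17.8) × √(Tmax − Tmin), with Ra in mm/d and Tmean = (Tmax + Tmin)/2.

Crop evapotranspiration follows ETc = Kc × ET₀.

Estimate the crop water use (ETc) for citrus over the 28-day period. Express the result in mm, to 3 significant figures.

Tmean = (33.1 + 14.2)/2 = 23.65 °C
ET₀ = 0.0023 × 10.38 × (23.65 + 17.8) × √18.9 = 0.0023 × 10.38 × 41.45 × 4.3474 = 4.3021 mm/d
ETc = Kc × ET₀ = 0.74 × 4.3021 = 3.1836 mm/d
Over 28 days: 3.1836 × 28 = 89.141 mm

89.1 mm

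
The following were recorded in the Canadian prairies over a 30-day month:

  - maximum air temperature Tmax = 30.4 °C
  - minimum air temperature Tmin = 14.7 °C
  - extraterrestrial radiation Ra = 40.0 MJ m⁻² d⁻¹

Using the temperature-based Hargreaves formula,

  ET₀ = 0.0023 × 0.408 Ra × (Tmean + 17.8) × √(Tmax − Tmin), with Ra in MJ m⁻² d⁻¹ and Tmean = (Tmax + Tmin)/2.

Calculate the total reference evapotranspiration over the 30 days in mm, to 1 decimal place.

Tmean = (30.4 + 14.7)/2 = 22.55 °C
0.408 Ra = 0.408 × 40.0 = 16.3200 mm/d equivalent
ET₀ = 0.0023 × 16.3200 × (22.55 + 17.8) × √15.7 = 0.0023 × 16.3200 × 40.35 × 3.9623 = 6.0012 mm/d
Over 30 days: 6.0012 × 30 = 180.036 mm

180.0 mm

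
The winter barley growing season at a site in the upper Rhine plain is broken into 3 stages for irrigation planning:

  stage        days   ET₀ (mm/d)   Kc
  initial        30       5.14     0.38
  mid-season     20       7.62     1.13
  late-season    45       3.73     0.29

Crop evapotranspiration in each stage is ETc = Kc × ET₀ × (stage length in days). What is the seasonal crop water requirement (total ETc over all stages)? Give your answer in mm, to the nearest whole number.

initial: 0.38 × 5.14 × 30 = 58.60 mm
mid-season: 1.13 × 7.62 × 20 = 172.21 mm
late-season: 0.29 × 3.73 × 45 = 48.68 mm
Seasonal total = 279.49 mm

279 mm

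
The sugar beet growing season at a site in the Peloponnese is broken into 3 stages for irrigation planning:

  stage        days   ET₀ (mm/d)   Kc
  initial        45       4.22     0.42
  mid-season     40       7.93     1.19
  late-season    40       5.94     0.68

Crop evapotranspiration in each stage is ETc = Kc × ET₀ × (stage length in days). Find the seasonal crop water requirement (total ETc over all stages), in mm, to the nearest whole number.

619 mm

initial: 0.42 × 4.22 × 45 = 79.76 mm
mid-season: 1.19 × 7.93 × 40 = 377.47 mm
late-season: 0.68 × 5.94 × 40 = 161.57 mm
Seasonal total = 618.80 mm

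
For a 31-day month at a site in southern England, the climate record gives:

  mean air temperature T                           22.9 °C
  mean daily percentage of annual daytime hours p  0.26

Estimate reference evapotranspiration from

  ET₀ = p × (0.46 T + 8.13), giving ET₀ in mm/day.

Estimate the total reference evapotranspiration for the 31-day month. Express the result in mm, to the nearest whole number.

ET₀ = 0.26 × (0.46 × 22.9 + 8.13) = 0.26 × 18.664 = 4.8526 mm/d
Monthly total = 4.8526 × 31 = 150.431 mm

150 mm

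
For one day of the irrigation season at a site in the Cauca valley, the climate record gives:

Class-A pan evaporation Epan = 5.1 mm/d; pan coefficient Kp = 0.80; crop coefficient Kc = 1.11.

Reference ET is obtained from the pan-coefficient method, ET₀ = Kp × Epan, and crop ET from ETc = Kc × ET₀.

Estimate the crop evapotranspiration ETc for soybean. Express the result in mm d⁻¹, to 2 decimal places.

4.53 mm d⁻¹

ET₀ = 0.80 × 5.1 = 4.0800 mm/d
ETc = Kc × ET₀ = 1.11 × 4.0800 = 4.5288 mm/d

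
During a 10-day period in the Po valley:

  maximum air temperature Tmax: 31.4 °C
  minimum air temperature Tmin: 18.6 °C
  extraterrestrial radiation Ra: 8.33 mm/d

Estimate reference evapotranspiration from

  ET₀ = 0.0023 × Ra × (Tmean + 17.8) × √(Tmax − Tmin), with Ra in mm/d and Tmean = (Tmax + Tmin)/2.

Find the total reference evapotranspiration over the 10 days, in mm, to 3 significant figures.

Tmean = (31.4 + 18.6)/2 = 25.00 °C
ET₀ = 0.0023 × 8.33 × (25.00 + 17.8) × √12.8 = 0.0023 × 8.33 × 42.80 × 3.5777 = 2.9337 mm/d
Over 10 days: 2.9337 × 10 = 29.337 mm

29.3 mm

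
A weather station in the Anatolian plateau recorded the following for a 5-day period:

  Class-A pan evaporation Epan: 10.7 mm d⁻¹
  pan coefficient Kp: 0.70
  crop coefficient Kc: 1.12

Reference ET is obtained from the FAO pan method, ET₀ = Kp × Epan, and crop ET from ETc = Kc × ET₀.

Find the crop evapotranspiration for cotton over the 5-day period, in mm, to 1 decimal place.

41.9 mm

ET₀ = 0.70 × 10.7 = 7.4900 mm/d
ETc = Kc × ET₀ = 1.12 × 7.4900 = 8.3888 mm/d
Over 5 days: 8.3888 × 5 = 41.944 mm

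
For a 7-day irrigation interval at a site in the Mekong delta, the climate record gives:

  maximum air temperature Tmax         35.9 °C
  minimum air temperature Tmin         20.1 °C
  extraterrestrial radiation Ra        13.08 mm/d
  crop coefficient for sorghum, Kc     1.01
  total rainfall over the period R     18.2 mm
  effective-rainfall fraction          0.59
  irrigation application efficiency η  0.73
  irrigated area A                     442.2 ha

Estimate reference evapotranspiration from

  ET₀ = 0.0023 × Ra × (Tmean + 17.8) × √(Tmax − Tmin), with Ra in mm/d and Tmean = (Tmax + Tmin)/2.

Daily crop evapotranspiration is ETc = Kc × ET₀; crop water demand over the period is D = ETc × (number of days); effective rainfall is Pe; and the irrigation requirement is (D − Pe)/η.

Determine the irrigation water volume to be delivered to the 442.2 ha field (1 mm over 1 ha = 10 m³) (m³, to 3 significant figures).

170000 m³

Tmean = (35.9 + 20.1)/2 = 28.00 °C
ET₀ = 0.0023 × 13.08 × (28.00 + 17.8) × √15.8 = 0.0023 × 13.08 × 45.80 × 3.9749 = 5.4768 mm/d
ETc = Kc × ET₀ = 1.01 × 5.4768 = 5.5316 mm/d
Crop demand D = ETc × 7 d = 5.5316 × 7 = 38.721 mm
Pe = 0.59 × 18.2 = 10.738 mm
D − Pe = 38.721 − 10.738 = 27.983 mm
Gross irrigation = 27.983 / 0.73 = 38.333 mm
Volume = 38.333 mm × 442.2 ha × 10 = 169508.5 m³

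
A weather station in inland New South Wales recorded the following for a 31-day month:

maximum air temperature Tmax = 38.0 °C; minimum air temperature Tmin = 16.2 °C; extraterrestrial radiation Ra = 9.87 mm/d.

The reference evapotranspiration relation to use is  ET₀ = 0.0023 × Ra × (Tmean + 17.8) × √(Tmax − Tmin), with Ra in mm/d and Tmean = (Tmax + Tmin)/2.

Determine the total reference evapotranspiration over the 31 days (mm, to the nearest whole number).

Tmean = (38.0 + 16.2)/2 = 27.10 °C
ET₀ = 0.0023 × 9.87 × (27.10 + 17.8) × √21.8 = 0.0023 × 9.87 × 44.90 × 4.6690 = 4.7590 mm/d
Over 31 days: 4.7590 × 31 = 147.529 mm

148 mm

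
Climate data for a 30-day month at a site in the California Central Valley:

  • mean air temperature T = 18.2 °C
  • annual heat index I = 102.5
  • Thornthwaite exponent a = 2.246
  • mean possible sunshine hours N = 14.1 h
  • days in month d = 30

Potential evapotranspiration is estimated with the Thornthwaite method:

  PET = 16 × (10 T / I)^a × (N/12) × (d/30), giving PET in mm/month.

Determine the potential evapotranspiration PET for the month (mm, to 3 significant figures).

10T/I = 10 × 18.2 / 102.5 = 1.7756
(10T/I)^a = 1.7756^2.246 = 3.6310
Uncorrected PET = 16 × 3.6310 = 58.096 mm
Correction = (N/12)(d/30) = (14.1/12)(30/30) = 1.1750
PET = 58.096 × 1.1750 = 68.263 mm/month

68.3 mm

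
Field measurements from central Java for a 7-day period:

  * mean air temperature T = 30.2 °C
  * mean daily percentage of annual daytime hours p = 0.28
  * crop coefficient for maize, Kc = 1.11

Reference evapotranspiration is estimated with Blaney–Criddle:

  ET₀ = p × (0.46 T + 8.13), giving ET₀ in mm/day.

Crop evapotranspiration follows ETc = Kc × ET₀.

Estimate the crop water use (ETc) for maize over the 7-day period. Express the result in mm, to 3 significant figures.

47.9 mm

ET₀ = 0.28 × (0.46 × 30.2 + 8.13) = 0.28 × 22.022 = 6.1662 mm/d
ETc = Kc × ET₀ = 1.11 × 6.1662 = 6.8445 mm/d
Over 7 days: 6.8445 × 7 = 47.912 mm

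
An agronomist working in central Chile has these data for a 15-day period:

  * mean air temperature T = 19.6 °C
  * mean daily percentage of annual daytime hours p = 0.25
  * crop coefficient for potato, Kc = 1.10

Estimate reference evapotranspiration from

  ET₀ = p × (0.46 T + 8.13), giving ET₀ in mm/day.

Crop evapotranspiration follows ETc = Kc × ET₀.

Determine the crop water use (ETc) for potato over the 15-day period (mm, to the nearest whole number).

ET₀ = 0.25 × (0.46 × 19.6 + 8.13) = 0.25 × 17.146 = 4.2865 mm/d
ETc = Kc × ET₀ = 1.10 × 4.2865 = 4.7152 mm/d
Over 15 days: 4.7152 × 15 = 70.728 mm

71 mm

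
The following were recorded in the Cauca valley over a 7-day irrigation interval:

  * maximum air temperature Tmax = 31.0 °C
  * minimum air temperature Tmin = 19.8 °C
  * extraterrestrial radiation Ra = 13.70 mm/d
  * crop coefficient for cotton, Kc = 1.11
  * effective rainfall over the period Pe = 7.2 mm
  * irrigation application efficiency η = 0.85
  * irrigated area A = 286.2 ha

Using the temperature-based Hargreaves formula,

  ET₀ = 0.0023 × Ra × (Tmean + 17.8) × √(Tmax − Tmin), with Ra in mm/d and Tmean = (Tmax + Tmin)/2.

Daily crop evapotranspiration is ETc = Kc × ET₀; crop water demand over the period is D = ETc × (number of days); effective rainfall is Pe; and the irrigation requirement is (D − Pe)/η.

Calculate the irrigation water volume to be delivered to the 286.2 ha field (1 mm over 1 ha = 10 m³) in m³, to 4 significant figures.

Tmean = (31.0 + 19.8)/2 = 25.40 °C
ET₀ = 0.0023 × 13.70 × (25.40 + 17.8) × √11.2 = 0.0023 × 13.70 × 43.20 × 3.3466 = 4.5555 mm/d
ETc = Kc × ET₀ = 1.11 × 4.5555 = 5.0566 mm/d
Crop demand D = ETc × 7 d = 5.0566 × 7 = 35.396 mm
D − Pe = 35.396 − 7.2 = 28.196 mm
Gross irrigation = 28.196 / 0.85 = 33.172 mm
Volume = 33.172 mm × 286.2 ha × 10 = 94938.3 m³

94940 m³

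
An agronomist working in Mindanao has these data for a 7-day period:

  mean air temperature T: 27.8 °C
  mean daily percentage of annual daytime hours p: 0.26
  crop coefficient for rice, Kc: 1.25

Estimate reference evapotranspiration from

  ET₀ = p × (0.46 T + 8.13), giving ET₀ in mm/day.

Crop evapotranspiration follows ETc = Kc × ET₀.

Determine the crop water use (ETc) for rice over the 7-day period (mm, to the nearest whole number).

ET₀ = 0.26 × (0.46 × 27.8 + 8.13) = 0.26 × 20.918 = 5.4387 mm/d
ETc = Kc × ET₀ = 1.25 × 5.4387 = 6.7984 mm/d
Over 7 days: 6.7984 × 7 = 47.589 mm

48 mm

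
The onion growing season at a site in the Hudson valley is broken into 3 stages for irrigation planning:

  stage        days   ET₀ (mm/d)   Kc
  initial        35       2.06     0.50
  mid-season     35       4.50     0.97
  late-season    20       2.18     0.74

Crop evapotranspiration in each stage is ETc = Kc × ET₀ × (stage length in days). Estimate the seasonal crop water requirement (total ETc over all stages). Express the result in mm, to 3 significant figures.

221 mm

initial: 0.50 × 2.06 × 35 = 36.05 mm
mid-season: 0.97 × 4.50 × 35 = 152.78 mm
late-season: 0.74 × 2.18 × 20 = 32.26 mm
Seasonal total = 221.09 mm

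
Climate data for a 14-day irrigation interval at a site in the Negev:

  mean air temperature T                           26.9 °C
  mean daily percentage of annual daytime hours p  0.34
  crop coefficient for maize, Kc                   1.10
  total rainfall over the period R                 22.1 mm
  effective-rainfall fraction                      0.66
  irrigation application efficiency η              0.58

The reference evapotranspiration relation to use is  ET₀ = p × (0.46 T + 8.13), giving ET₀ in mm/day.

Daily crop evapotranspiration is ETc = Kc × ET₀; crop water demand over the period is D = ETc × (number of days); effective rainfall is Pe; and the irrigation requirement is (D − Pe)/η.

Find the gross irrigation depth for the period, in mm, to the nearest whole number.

160 mm

ET₀ = 0.34 × (0.46 × 26.9 + 8.13) = 0.34 × 20.504 = 6.9714 mm/d
ETc = Kc × ET₀ = 1.10 × 6.9714 = 7.6685 mm/d
Crop demand D = ETc × 14 d = 7.6685 × 14 = 107.359 mm
Pe = 0.66 × 22.1 = 14.586 mm
D − Pe = 107.359 − 14.586 = 92.773 mm
Gross irrigation = 92.773 / 0.58 = 159.953 mm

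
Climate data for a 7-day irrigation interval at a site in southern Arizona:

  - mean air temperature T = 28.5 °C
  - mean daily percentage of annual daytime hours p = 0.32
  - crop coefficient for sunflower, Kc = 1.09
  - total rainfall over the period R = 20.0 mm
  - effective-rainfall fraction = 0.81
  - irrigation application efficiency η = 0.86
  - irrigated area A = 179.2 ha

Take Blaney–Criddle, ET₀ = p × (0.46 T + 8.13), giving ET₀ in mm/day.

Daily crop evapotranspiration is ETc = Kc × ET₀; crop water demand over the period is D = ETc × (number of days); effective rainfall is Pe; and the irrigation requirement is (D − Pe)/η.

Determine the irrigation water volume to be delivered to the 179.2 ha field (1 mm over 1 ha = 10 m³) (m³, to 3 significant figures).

74300 m³

ET₀ = 0.32 × (0.46 × 28.5 + 8.13) = 0.32 × 21.240 = 6.7968 mm/d
ETc = Kc × ET₀ = 1.09 × 6.7968 = 7.4085 mm/d
Crop demand D = ETc × 7 d = 7.4085 × 7 = 51.860 mm
Pe = 0.81 × 20.0 = 16.200 mm
D − Pe = 51.860 − 16.200 = 35.660 mm
Gross irrigation = 35.660 / 0.86 = 41.465 mm
Volume = 41.465 mm × 179.2 ha × 10 = 74305.3 m³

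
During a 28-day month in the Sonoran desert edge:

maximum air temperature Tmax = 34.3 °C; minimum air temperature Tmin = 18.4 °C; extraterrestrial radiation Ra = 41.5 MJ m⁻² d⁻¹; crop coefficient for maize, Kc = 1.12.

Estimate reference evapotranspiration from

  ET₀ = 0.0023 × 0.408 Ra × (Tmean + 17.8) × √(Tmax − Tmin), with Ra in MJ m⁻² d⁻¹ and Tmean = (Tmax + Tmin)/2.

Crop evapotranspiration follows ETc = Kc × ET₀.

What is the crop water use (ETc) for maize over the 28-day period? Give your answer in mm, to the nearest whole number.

Tmean = (34.3 + 18.4)/2 = 26.35 °C
0.408 Ra = 0.408 × 41.5 = 16.9320 mm/d equivalent
ET₀ = 0.0023 × 16.9320 × (26.35 + 17.8) × √15.9 = 0.0023 × 16.9320 × 44.15 × 3.9875 = 6.8559 mm/d
ETc = Kc × ET₀ = 1.12 × 6.8559 = 7.6786 mm/d
Over 28 days: 7.6786 × 28 = 215.001 mm

215 mm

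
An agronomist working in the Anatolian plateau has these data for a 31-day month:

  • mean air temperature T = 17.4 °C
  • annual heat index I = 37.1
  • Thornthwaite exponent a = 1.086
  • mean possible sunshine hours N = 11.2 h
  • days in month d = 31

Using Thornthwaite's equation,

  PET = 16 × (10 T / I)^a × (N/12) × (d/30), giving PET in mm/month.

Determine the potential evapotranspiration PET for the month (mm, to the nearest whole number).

83 mm

10T/I = 10 × 17.4 / 37.1 = 4.6900
(10T/I)^a = 4.6900^1.086 = 5.3567
Uncorrected PET = 16 × 5.3567 = 85.707 mm
Correction = (N/12)(d/30) = (11.2/12)(31/30) = 0.9644
PET = 85.707 × 0.9644 = 82.656 mm/month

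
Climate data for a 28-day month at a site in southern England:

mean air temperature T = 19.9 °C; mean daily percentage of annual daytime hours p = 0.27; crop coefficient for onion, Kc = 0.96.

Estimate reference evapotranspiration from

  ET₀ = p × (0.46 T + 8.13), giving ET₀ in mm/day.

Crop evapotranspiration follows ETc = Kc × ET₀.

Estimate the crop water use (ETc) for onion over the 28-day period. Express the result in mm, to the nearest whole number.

125 mm

ET₀ = 0.27 × (0.46 × 19.9 + 8.13) = 0.27 × 17.284 = 4.6667 mm/d
ETc = Kc × ET₀ = 0.96 × 4.6667 = 4.4800 mm/d
Over 28 days: 4.4800 × 28 = 125.440 mm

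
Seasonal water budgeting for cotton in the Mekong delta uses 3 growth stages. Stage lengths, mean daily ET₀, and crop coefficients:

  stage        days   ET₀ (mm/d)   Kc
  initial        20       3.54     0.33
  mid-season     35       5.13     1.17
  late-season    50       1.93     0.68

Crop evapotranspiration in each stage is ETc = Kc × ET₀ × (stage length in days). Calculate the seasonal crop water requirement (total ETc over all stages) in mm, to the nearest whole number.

299 mm

initial: 0.33 × 3.54 × 20 = 23.36 mm
mid-season: 1.17 × 5.13 × 35 = 210.07 mm
late-season: 0.68 × 1.93 × 50 = 65.62 mm
Seasonal total = 299.05 mm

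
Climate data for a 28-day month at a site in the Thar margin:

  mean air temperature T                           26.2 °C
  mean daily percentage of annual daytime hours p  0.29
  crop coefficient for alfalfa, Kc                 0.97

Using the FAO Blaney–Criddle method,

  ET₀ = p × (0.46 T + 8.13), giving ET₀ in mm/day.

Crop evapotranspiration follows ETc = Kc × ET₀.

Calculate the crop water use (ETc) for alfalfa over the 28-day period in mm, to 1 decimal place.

ET₀ = 0.29 × (0.46 × 26.2 + 8.13) = 0.29 × 20.182 = 5.8528 mm/d
ETc = Kc × ET₀ = 0.97 × 5.8528 = 5.6772 mm/d
Over 28 days: 5.6772 × 28 = 158.962 mm

159.0 mm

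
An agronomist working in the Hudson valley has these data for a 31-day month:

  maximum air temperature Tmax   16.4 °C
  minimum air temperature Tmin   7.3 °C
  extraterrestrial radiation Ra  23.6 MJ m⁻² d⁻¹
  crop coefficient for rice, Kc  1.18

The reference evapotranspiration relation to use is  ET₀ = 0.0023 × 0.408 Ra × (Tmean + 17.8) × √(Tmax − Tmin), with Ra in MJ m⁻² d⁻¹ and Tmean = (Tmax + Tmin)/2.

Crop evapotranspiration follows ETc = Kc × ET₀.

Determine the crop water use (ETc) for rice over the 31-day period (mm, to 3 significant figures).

Tmean = (16.4 + 7.3)/2 = 11.85 °C
0.408 Ra = 0.408 × 23.6 = 9.6288 mm/d equivalent
ET₀ = 0.0023 × 9.6288 × (11.85 + 17.8) × √9.1 = 0.0023 × 9.6288 × 29.65 × 3.0166 = 1.9808 mm/d
ETc = Kc × ET₀ = 1.18 × 1.9808 = 2.3373 mm/d
Over 31 days: 2.3373 × 31 = 72.456 mm

72.5 mm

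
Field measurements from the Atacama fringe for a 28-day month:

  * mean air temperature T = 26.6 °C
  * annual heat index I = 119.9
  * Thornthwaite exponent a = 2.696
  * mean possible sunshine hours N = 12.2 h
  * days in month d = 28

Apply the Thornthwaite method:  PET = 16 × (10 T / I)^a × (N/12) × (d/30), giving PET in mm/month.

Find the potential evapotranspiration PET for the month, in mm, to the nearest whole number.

130 mm

10T/I = 10 × 26.6 / 119.9 = 2.2185
(10T/I)^a = 2.2185^2.696 = 8.5699
Uncorrected PET = 16 × 8.5699 = 137.118 mm
Correction = (N/12)(d/30) = (12.2/12)(28/30) = 0.9489
PET = 137.118 × 0.9489 = 130.111 mm/month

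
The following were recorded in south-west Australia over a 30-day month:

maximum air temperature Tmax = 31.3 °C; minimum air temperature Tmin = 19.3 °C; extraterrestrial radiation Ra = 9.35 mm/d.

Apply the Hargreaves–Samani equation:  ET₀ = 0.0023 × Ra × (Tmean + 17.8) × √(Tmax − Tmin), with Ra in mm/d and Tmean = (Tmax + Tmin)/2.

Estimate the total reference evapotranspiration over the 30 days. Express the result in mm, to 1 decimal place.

Tmean = (31.3 + 19.3)/2 = 25.30 °C
ET₀ = 0.0023 × 9.35 × (25.30 + 17.8) × √12.0 = 0.0023 × 9.35 × 43.10 × 3.4641 = 3.2108 mm/d
Over 30 days: 3.2108 × 30 = 96.324 mm

96.3 mm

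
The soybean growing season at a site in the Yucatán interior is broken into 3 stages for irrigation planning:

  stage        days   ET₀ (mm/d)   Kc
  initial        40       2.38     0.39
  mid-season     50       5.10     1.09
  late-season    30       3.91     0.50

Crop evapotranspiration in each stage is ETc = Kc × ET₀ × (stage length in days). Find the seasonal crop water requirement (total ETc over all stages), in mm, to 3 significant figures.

374 mm

initial: 0.39 × 2.38 × 40 = 37.13 mm
mid-season: 1.09 × 5.10 × 50 = 277.95 mm
late-season: 0.50 × 3.91 × 30 = 58.65 mm
Seasonal total = 373.73 mm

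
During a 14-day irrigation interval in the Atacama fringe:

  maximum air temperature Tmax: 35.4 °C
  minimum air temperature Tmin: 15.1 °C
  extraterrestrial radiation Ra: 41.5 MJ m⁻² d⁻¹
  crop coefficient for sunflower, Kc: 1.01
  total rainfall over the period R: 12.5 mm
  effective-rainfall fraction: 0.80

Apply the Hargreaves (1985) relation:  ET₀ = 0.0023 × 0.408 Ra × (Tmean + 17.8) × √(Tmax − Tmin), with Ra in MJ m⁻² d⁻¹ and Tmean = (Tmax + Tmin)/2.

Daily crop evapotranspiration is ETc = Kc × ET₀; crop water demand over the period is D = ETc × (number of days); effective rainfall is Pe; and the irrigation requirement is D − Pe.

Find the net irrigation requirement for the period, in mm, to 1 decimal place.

Tmean = (35.4 + 15.1)/2 = 25.25 °C
0.408 Ra = 0.408 × 41.5 = 16.9320 mm/d equivalent
ET₀ = 0.0023 × 16.9320 × (25.25 + 17.8) × √20.3 = 0.0023 × 16.9320 × 43.05 × 4.5056 = 7.5537 mm/d
ETc = Kc × ET₀ = 1.01 × 7.5537 = 7.6292 mm/d
Crop demand D = ETc × 14 d = 7.6292 × 14 = 106.809 mm
Pe = 0.80 × 12.5 = 10.000 mm
D − Pe = 106.809 − 10.000 = 96.809 mm

96.8 mm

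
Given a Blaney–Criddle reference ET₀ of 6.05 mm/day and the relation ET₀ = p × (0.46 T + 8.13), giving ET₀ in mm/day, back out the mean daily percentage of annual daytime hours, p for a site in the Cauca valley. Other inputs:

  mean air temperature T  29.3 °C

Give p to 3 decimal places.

0.280

p = ET₀ / (0.46 T + 8.13) = 6.05 / (0.46 × 29.3 + 8.13) = 6.05 / 21.608 = 0.2800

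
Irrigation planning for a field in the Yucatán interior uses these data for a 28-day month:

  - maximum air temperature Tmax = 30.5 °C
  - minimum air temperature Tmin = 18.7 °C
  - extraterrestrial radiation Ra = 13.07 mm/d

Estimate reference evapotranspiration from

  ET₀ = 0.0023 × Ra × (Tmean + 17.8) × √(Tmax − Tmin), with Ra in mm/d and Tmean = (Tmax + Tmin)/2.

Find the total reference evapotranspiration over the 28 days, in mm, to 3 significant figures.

Tmean = (30.5 + 18.7)/2 = 24.60 °C
ET₀ = 0.0023 × 13.07 × (24.60 + 17.8) × √11.8 = 0.0023 × 13.07 × 42.40 × 3.4351 = 4.3783 mm/d
Over 28 days: 4.3783 × 28 = 122.592 mm

123 mm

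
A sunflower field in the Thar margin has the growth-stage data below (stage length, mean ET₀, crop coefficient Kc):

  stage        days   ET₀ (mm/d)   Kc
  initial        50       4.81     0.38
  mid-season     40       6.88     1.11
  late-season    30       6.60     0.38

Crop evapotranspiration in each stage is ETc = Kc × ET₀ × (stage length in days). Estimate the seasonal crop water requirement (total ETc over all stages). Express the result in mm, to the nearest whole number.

initial: 0.38 × 4.81 × 50 = 91.39 mm
mid-season: 1.11 × 6.88 × 40 = 305.47 mm
late-season: 0.38 × 6.60 × 30 = 75.24 mm
Seasonal total = 472.10 mm

472 mm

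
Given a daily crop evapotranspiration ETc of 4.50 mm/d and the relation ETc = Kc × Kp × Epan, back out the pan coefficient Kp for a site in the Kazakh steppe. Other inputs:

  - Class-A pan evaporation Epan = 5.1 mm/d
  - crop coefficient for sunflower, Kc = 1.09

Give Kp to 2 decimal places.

ETc = Kc × Kp × Epan  ⇒  Kp = ETc / (Kc × Epan)
Kp = 4.50 / (1.09 × 5.1) = 4.50 / 5.559 = 0.8095

0.81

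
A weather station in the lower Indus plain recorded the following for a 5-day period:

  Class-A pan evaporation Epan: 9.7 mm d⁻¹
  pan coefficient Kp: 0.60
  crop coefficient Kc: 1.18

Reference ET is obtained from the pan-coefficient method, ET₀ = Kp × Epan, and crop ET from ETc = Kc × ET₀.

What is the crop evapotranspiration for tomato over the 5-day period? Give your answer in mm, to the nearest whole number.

34 mm

ET₀ = 0.60 × 9.7 = 5.8200 mm/d
ETc = Kc × ET₀ = 1.18 × 5.8200 = 6.8676 mm/d
Over 5 days: 6.8676 × 5 = 34.338 mm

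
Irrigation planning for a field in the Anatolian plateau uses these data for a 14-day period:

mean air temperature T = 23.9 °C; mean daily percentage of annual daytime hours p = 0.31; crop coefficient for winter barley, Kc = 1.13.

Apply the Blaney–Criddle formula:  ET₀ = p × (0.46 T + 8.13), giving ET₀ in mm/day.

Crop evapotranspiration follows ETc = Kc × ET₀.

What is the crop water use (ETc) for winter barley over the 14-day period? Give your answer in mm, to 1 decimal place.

ET₀ = 0.31 × (0.46 × 23.9 + 8.13) = 0.31 × 19.124 = 5.9284 mm/d
ETc = Kc × ET₀ = 1.13 × 5.9284 = 6.6991 mm/d
Over 14 days: 6.6991 × 14 = 93.787 mm

93.8 mm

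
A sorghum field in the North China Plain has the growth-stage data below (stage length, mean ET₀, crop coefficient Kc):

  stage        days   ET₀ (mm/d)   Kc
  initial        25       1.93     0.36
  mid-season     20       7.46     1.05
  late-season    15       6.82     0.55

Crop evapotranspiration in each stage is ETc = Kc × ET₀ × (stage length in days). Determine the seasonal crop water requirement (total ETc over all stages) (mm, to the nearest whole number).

initial: 0.36 × 1.93 × 25 = 17.37 mm
mid-season: 1.05 × 7.46 × 20 = 156.66 mm
late-season: 0.55 × 6.82 × 15 = 56.27 mm
Seasonal total = 230.30 mm

230 mm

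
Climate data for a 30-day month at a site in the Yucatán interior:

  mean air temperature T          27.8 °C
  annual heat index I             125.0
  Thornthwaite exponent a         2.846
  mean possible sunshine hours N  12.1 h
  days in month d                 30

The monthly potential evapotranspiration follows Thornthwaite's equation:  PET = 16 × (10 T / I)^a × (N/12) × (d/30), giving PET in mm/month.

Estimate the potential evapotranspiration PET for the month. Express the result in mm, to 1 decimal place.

156.9 mm

10T/I = 10 × 27.8 / 125.0 = 2.2240
(10T/I)^a = 2.2240^2.846 = 9.7263
Uncorrected PET = 16 × 9.7263 = 155.621 mm
Correction = (N/12)(d/30) = (12.1/12)(30/30) = 1.0083
PET = 155.621 × 1.0083 = 156.913 mm/month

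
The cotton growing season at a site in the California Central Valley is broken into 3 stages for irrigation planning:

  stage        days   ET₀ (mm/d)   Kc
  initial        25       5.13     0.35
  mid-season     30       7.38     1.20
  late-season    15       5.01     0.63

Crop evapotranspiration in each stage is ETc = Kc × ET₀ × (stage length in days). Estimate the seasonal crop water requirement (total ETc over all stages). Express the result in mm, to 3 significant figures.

initial: 0.35 × 5.13 × 25 = 44.89 mm
mid-season: 1.20 × 7.38 × 30 = 265.68 mm
late-season: 0.63 × 5.01 × 15 = 47.34 mm
Seasonal total = 357.91 mm

358 mm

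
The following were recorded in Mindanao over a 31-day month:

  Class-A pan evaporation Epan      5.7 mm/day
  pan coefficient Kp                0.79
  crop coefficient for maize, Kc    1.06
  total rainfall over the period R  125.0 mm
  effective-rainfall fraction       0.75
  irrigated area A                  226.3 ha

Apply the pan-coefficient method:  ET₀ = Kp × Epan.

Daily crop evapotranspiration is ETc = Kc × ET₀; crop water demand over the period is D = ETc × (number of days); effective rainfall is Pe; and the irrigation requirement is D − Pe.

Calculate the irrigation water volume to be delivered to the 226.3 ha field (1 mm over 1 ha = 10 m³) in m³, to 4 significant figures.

ET₀ = 0.79 × 5.7 = 4.5030 mm/d
ETc = Kc × ET₀ = 1.06 × 4.5030 = 4.7732 mm/d
Crop demand D = ETc × 31 d = 4.7732 × 31 = 147.969 mm
Pe = 0.75 × 125.0 = 93.750 mm
D − Pe = 147.969 − 93.750 = 54.219 mm
Volume = 54.219 mm × 226.3 ha × 10 = 122697.6 m³

122700 m³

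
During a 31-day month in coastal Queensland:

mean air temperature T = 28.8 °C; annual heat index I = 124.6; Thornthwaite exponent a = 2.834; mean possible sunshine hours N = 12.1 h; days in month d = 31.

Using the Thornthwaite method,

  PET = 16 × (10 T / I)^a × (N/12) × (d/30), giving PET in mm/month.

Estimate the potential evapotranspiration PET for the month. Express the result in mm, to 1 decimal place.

10T/I = 10 × 28.8 / 124.6 = 2.3114
(10T/I)^a = 2.3114^2.834 = 10.7454
Uncorrected PET = 16 × 10.7454 = 171.926 mm
Correction = (N/12)(d/30) = (12.1/12)(31/30) = 1.0419
PET = 171.926 × 1.0419 = 179.130 mm/month

179.1 mm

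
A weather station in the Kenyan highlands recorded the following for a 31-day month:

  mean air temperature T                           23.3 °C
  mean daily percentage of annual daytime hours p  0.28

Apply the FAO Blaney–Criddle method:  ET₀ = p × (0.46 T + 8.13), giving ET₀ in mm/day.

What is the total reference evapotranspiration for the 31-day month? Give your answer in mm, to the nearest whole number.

ET₀ = 0.28 × (0.46 × 23.3 + 8.13) = 0.28 × 18.848 = 5.2774 mm/d
Monthly total = 5.2774 × 31 = 163.599 mm

164 mm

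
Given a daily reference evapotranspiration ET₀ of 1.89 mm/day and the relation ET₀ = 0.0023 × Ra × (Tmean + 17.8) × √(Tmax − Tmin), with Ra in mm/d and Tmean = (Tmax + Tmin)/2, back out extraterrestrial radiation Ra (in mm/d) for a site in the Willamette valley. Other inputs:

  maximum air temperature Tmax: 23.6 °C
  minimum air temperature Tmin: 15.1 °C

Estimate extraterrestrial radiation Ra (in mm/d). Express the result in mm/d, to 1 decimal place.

Tmean = 19.35 °C; √ΔT = 2.9155
Ra = ET₀ / [0.0023 × (Tmean+17.8) × √ΔT] = 1.89 / (0.0023 × 37.15 × 2.9155) = 7.587 mm/d

7.6 mm/d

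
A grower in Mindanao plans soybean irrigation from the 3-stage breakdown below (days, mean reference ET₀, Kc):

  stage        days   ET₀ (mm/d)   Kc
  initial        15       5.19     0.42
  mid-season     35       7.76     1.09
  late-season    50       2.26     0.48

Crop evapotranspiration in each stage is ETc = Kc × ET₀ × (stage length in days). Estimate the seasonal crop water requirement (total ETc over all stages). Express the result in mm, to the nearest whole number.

383 mm

initial: 0.42 × 5.19 × 15 = 32.70 mm
mid-season: 1.09 × 7.76 × 35 = 296.04 mm
late-season: 0.48 × 2.26 × 50 = 54.24 mm
Seasonal total = 382.98 mm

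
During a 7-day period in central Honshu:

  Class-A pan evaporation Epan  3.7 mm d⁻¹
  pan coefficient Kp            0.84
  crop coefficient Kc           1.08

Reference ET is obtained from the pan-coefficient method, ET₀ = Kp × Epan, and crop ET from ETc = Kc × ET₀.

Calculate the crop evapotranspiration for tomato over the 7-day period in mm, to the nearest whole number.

23 mm

ET₀ = 0.84 × 3.7 = 3.1080 mm/d
ETc = Kc × ET₀ = 1.08 × 3.1080 = 3.3566 mm/d
Over 7 days: 3.3566 × 7 = 23.496 mm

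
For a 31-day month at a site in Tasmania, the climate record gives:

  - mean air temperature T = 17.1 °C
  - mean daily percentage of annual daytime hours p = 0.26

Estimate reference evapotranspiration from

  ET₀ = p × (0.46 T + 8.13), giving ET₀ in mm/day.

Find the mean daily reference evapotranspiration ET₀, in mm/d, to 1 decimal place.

ET₀ = 0.26 × (0.46 × 17.1 + 8.13) = 0.26 × 15.996 = 4.1590 mm/d

4.2 mm/d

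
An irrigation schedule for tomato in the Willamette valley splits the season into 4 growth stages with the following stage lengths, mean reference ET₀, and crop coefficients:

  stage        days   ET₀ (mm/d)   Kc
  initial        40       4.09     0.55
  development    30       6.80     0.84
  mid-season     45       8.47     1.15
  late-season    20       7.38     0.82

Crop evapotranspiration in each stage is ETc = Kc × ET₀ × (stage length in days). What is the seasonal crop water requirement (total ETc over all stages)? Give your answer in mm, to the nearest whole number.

initial: 0.55 × 4.09 × 40 = 89.98 mm
development: 0.84 × 6.80 × 30 = 171.36 mm
mid-season: 1.15 × 8.47 × 45 = 438.32 mm
late-season: 0.82 × 7.38 × 20 = 121.03 mm
Seasonal total = 820.69 mm

821 mm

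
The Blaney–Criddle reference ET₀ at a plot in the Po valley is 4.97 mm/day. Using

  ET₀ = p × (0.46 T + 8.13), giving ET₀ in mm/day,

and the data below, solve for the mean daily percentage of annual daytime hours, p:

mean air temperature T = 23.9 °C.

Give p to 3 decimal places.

p = ET₀ / (0.46 T + 8.13) = 4.97 / (0.46 × 23.9 + 8.13) = 4.97 / 19.124 = 0.2599

0.260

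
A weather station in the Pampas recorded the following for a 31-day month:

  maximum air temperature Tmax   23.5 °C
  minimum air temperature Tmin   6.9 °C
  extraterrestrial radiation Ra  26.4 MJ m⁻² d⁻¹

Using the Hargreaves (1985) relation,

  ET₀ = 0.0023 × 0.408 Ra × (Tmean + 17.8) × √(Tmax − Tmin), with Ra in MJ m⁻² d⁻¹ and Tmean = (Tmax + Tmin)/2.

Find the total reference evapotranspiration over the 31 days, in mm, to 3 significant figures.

103 mm

Tmean = (23.5 + 6.9)/2 = 15.20 °C
0.408 Ra = 0.408 × 26.4 = 10.7712 mm/d equivalent
ET₀ = 0.0023 × 10.7712 × (15.20 + 17.8) × √16.6 = 0.0023 × 10.7712 × 33.00 × 4.0743 = 3.3309 mm/d
Over 31 days: 3.3309 × 31 = 103.258 mm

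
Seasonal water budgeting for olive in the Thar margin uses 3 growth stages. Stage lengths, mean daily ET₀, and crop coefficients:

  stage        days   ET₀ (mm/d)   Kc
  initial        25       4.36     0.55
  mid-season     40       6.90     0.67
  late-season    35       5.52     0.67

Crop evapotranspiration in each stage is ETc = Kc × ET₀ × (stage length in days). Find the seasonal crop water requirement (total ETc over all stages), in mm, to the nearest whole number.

374 mm

initial: 0.55 × 4.36 × 25 = 59.95 mm
mid-season: 0.67 × 6.90 × 40 = 184.92 mm
late-season: 0.67 × 5.52 × 35 = 129.44 mm
Seasonal total = 374.31 mm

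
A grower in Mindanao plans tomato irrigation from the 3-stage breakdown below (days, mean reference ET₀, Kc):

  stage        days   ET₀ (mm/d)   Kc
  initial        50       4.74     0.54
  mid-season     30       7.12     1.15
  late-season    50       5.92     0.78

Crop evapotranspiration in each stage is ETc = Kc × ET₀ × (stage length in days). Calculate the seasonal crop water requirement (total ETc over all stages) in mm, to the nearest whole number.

605 mm

initial: 0.54 × 4.74 × 50 = 127.98 mm
mid-season: 1.15 × 7.12 × 30 = 245.64 mm
late-season: 0.78 × 5.92 × 50 = 230.88 mm
Seasonal total = 604.50 mm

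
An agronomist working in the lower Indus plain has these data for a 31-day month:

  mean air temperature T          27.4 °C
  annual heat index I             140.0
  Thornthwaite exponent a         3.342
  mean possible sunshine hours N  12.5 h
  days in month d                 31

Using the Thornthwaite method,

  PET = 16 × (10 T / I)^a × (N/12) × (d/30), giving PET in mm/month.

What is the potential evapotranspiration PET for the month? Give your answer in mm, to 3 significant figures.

10T/I = 10 × 27.4 / 140.0 = 1.9571
(10T/I)^a = 1.9571^3.342 = 9.4313
Uncorrected PET = 16 × 9.4313 = 150.901 mm
Correction = (N/12)(d/30) = (12.5/12)(31/30) = 1.0764
PET = 150.901 × 1.0764 = 162.430 mm/month

162 mm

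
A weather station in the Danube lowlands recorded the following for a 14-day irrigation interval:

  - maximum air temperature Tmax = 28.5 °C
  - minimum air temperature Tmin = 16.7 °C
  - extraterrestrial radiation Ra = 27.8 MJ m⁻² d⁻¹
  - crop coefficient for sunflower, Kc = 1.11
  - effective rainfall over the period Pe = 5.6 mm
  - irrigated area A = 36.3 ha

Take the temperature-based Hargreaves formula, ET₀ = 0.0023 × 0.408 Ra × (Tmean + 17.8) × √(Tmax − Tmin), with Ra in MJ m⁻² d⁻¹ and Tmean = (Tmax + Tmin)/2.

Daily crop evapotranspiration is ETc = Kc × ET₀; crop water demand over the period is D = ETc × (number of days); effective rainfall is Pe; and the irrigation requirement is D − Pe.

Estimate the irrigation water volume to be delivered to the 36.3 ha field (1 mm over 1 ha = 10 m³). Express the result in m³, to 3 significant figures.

18400 m³

Tmean = (28.5 + 16.7)/2 = 22.60 °C
0.408 Ra = 0.408 × 27.8 = 11.3424 mm/d equivalent
ET₀ = 0.0023 × 11.3424 × (22.60 + 17.8) × √11.8 = 0.0023 × 11.3424 × 40.40 × 3.4351 = 3.6204 mm/d
ETc = Kc × ET₀ = 1.11 × 3.6204 = 4.0186 mm/d
Crop demand D = ETc × 14 d = 4.0186 × 14 = 56.260 mm
D − Pe = 56.260 − 5.6 = 50.660 mm
Volume = 50.660 mm × 36.3 ha × 10 = 18389.6 m³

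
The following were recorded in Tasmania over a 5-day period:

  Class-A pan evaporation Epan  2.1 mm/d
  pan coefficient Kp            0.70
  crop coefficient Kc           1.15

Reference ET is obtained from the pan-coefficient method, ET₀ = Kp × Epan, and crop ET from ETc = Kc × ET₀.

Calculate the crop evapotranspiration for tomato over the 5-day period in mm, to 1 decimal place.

ET₀ = 0.70 × 2.1 = 1.4700 mm/d
ETc = Kc × ET₀ = 1.15 × 1.4700 = 1.6905 mm/d
Over 5 days: 1.6905 × 5 = 8.453 mm

8.5 mm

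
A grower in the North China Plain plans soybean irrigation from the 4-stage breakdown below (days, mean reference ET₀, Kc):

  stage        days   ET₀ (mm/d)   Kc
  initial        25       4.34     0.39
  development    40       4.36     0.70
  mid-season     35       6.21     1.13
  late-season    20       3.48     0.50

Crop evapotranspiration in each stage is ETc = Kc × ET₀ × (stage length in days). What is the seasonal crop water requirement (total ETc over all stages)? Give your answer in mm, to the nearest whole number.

445 mm

initial: 0.39 × 4.34 × 25 = 42.32 mm
development: 0.70 × 4.36 × 40 = 122.08 mm
mid-season: 1.13 × 6.21 × 35 = 245.61 mm
late-season: 0.50 × 3.48 × 20 = 34.80 mm
Seasonal total = 444.81 mm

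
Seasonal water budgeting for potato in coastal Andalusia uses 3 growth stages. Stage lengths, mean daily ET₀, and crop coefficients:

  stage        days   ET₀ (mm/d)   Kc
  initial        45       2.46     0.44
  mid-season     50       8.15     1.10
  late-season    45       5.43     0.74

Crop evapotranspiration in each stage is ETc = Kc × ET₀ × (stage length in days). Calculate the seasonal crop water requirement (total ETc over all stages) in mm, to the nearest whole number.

initial: 0.44 × 2.46 × 45 = 48.71 mm
mid-season: 1.10 × 8.15 × 50 = 448.25 mm
late-season: 0.74 × 5.43 × 45 = 180.82 mm
Seasonal total = 677.78 mm

678 mm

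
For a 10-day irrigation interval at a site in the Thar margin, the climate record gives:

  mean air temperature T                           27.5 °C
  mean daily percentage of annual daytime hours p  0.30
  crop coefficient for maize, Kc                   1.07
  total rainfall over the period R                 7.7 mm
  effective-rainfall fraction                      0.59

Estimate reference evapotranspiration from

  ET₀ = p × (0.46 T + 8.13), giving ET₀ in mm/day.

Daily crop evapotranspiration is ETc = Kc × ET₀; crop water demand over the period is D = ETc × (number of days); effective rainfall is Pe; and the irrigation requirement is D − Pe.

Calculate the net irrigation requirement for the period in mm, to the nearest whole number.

ET₀ = 0.30 × (0.46 × 27.5 + 8.13) = 0.30 × 20.780 = 6.2340 mm/d
ETc = Kc × ET₀ = 1.07 × 6.2340 = 6.6704 mm/d
Crop demand D = ETc × 10 d = 6.6704 × 10 = 66.704 mm
Pe = 0.59 × 7.7 = 4.543 mm
D − Pe = 66.704 − 4.543 = 62.161 mm

62 mm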